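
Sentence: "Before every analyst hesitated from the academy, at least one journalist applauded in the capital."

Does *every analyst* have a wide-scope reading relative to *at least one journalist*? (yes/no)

No

*every analyst* is embedded in the adjunct clause *before every analyst hesitated from the academy*.
Scope out of an adjunct clause is unavailable: QR respects the adjunct-island constraint.
The ordering *every analyst* > *at least one journalist* is therefore underivable.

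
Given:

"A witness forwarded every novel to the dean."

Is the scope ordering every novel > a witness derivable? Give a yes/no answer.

Yes

Both DPs are arguments of the same predicate; there is no clause or island boundary between them.
Clause-internal QR can adjoin the lower DP above the subject, yielding the inverse reading.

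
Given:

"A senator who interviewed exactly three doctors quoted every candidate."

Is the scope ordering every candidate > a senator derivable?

The RC *who interviewed exactly three doctors* is an island, but *every candidate* is not inside it — it is the matrix object, a clausemate of *a senator*.
With no island boundary between them, the object can take inverse scope over the subject via ordinary QR within the clause.

Yes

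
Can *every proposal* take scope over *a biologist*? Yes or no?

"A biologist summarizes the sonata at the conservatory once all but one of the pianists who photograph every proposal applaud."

No

*every proposal* is embedded in the relative clause *who photograph every proposal*, which is itself inside the adjunct *once all but one of the pianists who photograph every proposal applaud*.
The quantifier would have to escape first the RC and then the adjunct — two independent island violations.
Hence only narrow scope for *every proposal* (under *a biologist*) survives.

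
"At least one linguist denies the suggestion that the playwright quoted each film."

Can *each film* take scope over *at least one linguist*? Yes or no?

Structurally, *each film* is inside the complex NP *the suggestion that the playwright quoted each film*.
Since the clause is the complement of a nominal head, the CNPC blocks scope extraction.
There is no licit LF on which *each film* c-commands *at least one linguist*.
(Only the surface reading survives: one fixed linguist with respect to all the relevant films.)

No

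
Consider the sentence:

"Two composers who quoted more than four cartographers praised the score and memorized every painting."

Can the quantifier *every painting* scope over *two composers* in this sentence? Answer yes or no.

The DP *every painting* is contained in one conjunct of the coordinate structure (*memorized every painting*).
Asymmetric QR out of one conjunct violates the Coordinate Structure Constraint.
*every painting* is confined to the island and cannot take scope over *two composers*.

No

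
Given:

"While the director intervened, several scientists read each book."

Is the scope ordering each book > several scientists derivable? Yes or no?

Neither queried DP is inside the adjunct, so the adjunct-island constraint does not apply.
With no island boundary between them, the object can take inverse scope over the subject via ordinary QR within the clause.

Yes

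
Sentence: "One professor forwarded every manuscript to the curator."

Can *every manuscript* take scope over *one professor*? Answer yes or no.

Yes

*every manuscript* is the matrix object and *one professor* the matrix subject; the two are clausemates.
Clause-internal QR can adjoin the lower DP above the subject, yielding the inverse reading.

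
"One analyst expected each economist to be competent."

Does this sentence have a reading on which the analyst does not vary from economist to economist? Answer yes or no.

The paraphrase describes the scope ordering *one analyst* > *each economist*.
Surface scope (*one analyst* > *each economist*) is always derivable; islands only block QR, not in-situ interpretation.

Yes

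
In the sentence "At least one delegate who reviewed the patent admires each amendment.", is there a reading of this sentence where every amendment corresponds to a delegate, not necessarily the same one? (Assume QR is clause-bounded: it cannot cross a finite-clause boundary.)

Yes

The described interpretation is the *each amendment* > *at least one delegate* scoping.
The relative clause *who reviewed the patent* modifies *at least one delegate*, but *each amendment* is not inside that relative clause — it is an argument of the matrix verb.
No island intervenes, so both surface and inverse scope are derivable.
Both orderings are possible: *at least one delegate* > *each amendment* and *each amendment* > *at least one delegate*.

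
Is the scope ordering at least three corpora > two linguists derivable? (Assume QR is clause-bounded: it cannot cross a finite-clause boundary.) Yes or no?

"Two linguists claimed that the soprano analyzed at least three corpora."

No

*at least three corpora* occurs within the finite complement clause *that the soprano analyzed at least three corpora*.
With QR restricted to its own tensed clause, the embedded quantifier cannot reach a matrix scope position.
There is no licit LF on which *at least three corpora* c-commands *two linguists*.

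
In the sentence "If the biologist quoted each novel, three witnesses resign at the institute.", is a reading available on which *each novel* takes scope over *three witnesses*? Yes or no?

No

The DP *each novel* is contained in the adjunct clause *if the biologist quoted each novel*.
Since the clause is an adjunct (not a complement), the Adjunct Condition blocks QR across its edge.
There is no licit LF on which *each novel* c-commands *three witnesses*.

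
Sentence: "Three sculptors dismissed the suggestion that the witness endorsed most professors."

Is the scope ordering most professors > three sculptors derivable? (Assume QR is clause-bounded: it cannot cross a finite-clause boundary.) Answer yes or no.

Structurally, *most professors* is inside the complex NP *the suggestion that the witness endorsed most professors*.
Since the clause is the complement of a nominal head, the CNPC blocks scope extraction.
So *most professors* cannot raise to a position above *three sculptors*.

No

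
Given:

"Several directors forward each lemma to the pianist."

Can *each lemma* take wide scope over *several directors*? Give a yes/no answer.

Yes

Both DPs are arguments of the same predicate; there is no clause or island boundary between them.
QR within a single clause is free, so the lower quantifier may take scope over the higher one.
So *each lemma* > *several directors* is among the available readings.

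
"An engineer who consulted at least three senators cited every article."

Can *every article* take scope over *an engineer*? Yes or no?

*every article* is a matrix argument; only *an engineer* is modified by the relative clause *who consulted at least three senators*, so the RC island is irrelevant to the target quantifier.
Ordinary QR to a clause-peripheral position gives the wide-scope LF for the lower DP.

Yes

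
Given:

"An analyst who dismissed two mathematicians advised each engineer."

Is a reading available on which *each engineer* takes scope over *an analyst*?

Although the sentence contains a relative clause (*who dismissed two mathematicians*), *each engineer* is outside it, in the matrix VP.
Nothing blocks QR of the lower DP to a position above the higher one, so inverse scope is available.

Yes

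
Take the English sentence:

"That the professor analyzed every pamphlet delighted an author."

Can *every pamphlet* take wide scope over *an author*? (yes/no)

No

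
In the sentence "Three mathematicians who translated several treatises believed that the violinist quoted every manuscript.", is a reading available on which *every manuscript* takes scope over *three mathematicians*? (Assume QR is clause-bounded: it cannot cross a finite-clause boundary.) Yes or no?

The target quantifier *every manuscript* is part of the finite complement clause *that the violinist quoted every manuscript*.
Given the clause-boundedness assumption, QR cannot cross the finite CP into the matrix.
There is no licit LF on which *every manuscript* c-commands *three mathematicians*.

No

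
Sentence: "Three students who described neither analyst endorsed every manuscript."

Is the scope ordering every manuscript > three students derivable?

Yes

The relative clause *who described neither analyst* modifies *three students*, but *every manuscript* is not inside that relative clause — it is an argument of the matrix verb.
Nothing blocks QR of the lower DP to a position above the higher one, so inverse scope is available.
The sentence is scopally ambiguous between *three students* > *every manuscript* and *every manuscript* > *three students*.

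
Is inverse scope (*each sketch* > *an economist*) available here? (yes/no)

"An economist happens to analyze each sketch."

Yes

The matrix predicate is a raising verb, whose infinitival complement is not a scope island — *each sketch* can QR into the matrix clause.
Nothing blocks QR of the lower DP to a position above the higher one, so inverse scope is available.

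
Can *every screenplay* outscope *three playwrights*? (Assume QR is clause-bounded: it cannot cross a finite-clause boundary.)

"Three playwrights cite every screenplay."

*every screenplay* is the matrix object and *three playwrights* the matrix subject; the two are clausemates.
Nothing blocks QR of the lower DP to a position above the higher one, so inverse scope is available.
So *every screenplay* > *three playwrights* is among the available readings.

Yes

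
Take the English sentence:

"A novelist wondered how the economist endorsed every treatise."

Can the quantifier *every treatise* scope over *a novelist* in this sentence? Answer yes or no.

No

The DP *every treatise* is contained in the embedded question *how the economist endorsed every treatise*.
Embedded questions are wh-islands: a quantifier inside an indirect question cannot QR into the matrix clause.
There is no licit LF on which *every treatise* c-commands *a novelist*.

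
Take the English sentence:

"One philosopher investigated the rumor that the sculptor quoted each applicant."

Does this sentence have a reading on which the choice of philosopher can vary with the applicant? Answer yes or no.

No

That reading corresponds to *each applicant* > *one philosopher*.
The target quantifier *each applicant* is part of the complex NP *the rumor that the sculptor quoted each applicant*.
The complex NP is opaque for QR — the quantifier is frozen inside the noun's complement.
Hence only narrow scope for *each applicant* (under *one philosopher*) survives.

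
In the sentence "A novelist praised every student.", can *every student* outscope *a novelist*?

Yes

*every student* is the matrix object and *a novelist* the matrix subject; the two are clausemates.
Ordinary QR to a clause-peripheral position gives the wide-scope LF for the lower DP.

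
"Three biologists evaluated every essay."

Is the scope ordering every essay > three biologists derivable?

*every essay* is the matrix object and *three biologists* the matrix subject; the two are clausemates.
Ordinary QR to a clause-peripheral position gives the wide-scope LF for the lower DP.

Yes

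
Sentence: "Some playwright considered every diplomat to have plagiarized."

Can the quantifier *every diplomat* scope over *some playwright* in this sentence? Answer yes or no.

The ECM infinitive is scope-transparent — *every diplomat* is free to raise above *some playwright*.
Clause-internal QR can adjoin the lower DP above the subject, yielding the inverse reading.

Yes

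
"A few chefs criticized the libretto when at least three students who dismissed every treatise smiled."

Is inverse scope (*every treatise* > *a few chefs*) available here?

The DP *every treatise* is contained in the relative clause *who dismissed every treatise*, which is itself inside the adjunct *when at least three students who dismissed every treatise smiled*.
The quantifier would have to escape first the RC and then the adjunct — two independent island violations.
*every treatise* > *a few chefs* would require crossing that boundary, which is illicit.

No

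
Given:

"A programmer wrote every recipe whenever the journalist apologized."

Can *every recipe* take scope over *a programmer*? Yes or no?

Yes

*every recipe* is a matrix argument; the adjunct is an island but the target quantifier is outside it.
QR within a single clause is free, so the lower quantifier may take scope over the higher one.
The sentence is scopally ambiguous between *a programmer* > *every recipe* and *every recipe* > *a programmer*.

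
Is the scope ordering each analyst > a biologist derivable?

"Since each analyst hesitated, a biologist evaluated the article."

Structurally, *each analyst* is inside the adjunct clause *since each analyst hesitated*.
Adverbial clauses are not L-marked, so they are barriers for QR — the quantifier cannot escape the adjunct.
So *each analyst* cannot raise to a position above *a biologist*.

No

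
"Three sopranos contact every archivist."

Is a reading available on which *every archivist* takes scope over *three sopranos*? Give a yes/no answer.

Yes

*three sopranos* and *every archivist* are co-arguments of the matrix verb, with nothing but a clause-internal boundary between them.
Ordinary QR to a clause-peripheral position gives the wide-scope LF for the lower DP.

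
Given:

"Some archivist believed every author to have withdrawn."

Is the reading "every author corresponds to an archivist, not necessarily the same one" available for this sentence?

That reading corresponds to *every author* > *some archivist*.
This is an ECM construction: *every author* is the infinitival subject, Case-marked by the matrix verb, and the infinitive is transparent for QR.
Ordinary QR to a clause-peripheral position gives the wide-scope LF for the lower DP.

Yes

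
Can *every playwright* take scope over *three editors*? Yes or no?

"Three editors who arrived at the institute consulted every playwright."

Yes

The relative clause *who arrived at the institute* modifies *three editors*, but *every playwright* is not inside that relative clause — it is an argument of the matrix verb.
Since no island is crossed, the inverse ordering is licensed alongside surface scope.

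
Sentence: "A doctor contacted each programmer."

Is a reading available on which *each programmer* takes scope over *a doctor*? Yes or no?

*each programmer* and *a doctor* are in the same minimal clause.
Clause-internal QR can adjoin the lower DP above the subject, yielding the inverse reading.

Yes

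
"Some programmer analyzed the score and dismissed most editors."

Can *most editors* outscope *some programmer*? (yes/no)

No

*most editors* occurs within one conjunct of the coordinate structure (*dismissed most editors*).
QR out of a conjunct would have to apply non-ATB, which the CSC forbids.
So *most editors* cannot raise to a position above *some programmer*.
(Only the surface reading survives: one fixed programmer with respect to all the relevant editors.)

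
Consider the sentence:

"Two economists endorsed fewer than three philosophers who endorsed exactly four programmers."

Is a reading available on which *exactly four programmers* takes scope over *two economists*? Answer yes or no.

No

*exactly four programmers* sits inside the relative clause *who endorsed exactly four programmers* modifying *fewer than three philosophers*.
A relative clause is a scope island — quantifier raising cannot cross its boundary.
*exactly four programmers* > *two economists* would require crossing that boundary, which is illicit.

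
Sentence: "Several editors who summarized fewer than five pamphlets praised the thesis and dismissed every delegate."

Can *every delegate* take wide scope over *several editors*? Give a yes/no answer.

No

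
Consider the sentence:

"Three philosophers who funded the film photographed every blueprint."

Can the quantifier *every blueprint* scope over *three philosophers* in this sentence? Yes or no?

Although the sentence contains a relative clause (*who funded the film*), *every blueprint* is outside it, in the matrix VP.
Since no island is crossed, the inverse ordering is licensed alongside surface scope.
So *every blueprint* > *three philosophers* is among the available readings.

Yes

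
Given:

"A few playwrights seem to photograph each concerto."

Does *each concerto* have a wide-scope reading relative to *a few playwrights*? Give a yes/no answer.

Yes

*each concerto* is inside a raising infinitive, which is transparent to QR (no CP barrier), so it behaves as a matrix argument.
With no island boundary between them, the object can take inverse scope over the subject via ordinary QR within the clause.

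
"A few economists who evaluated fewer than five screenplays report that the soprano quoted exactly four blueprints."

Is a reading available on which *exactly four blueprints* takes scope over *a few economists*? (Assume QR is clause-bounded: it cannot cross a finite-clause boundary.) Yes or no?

No

Structurally, *exactly four blueprints* is inside the finite complement clause *that the soprano quoted exactly four blueprints*.
QR is clause-bounded, so the finite complement is a scope island for the embedded quantifier.
So the wide-scope reading for *exactly four blueprints* is blocked.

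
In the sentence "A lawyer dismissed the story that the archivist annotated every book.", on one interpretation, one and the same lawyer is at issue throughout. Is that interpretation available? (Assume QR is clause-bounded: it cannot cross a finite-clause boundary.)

This is the *a lawyer* > *every book* reading.
That is the surface-scope ordering, which is always one of the available readings — island constraints only ever restrict inverse scope.

Yes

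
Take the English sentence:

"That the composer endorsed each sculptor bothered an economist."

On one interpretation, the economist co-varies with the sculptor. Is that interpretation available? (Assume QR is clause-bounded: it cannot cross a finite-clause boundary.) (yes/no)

No

The described interpretation is the *each sculptor* > *an economist* scoping.
The target quantifier *each sculptor* is part of the sentential subject *that the composer endorsed each sculptor*.
The subject-island constraint blocks QR out of a clausal subject.
*each sculptor* > *an economist* would require crossing that boundary, which is illicit.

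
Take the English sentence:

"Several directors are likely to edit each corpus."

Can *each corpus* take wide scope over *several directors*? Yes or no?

Yes

Raising constructions are monoclausal for scope purposes; *each corpus* is not separated from *several directors* by any island.
Ordinary QR to a clause-peripheral position gives the wide-scope LF for the lower DP.
So *each corpus* > *several directors* is among the available readings.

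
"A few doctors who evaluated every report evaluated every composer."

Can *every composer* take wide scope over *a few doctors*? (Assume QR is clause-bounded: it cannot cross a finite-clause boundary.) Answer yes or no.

Yes

*every composer* sits in the matrix clause, not in the relative clause on *a few doctors*.
With no island boundary between them, the object can take inverse scope over the subject via ordinary QR within the clause.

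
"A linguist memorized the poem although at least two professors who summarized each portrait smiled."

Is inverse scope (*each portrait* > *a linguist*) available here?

No

*each portrait* occurs within the relative clause *who summarized each portrait*, which is itself inside the adjunct *although at least two professors who summarized each portrait smiled*.
The quantifier would have to escape first the RC and then the adjunct — two independent island violations.
There is no licit LF on which *each portrait* c-commands *a linguist*.
(Only the surface reading survives: one fixed linguist with respect to all the relevant portraits.)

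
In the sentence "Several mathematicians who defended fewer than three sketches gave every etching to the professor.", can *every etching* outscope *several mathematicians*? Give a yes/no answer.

*every etching* sits in the matrix clause, not in the relative clause on *several mathematicians*.
Clause-internal QR can adjoin the lower DP above the subject, yielding the inverse reading.

Yes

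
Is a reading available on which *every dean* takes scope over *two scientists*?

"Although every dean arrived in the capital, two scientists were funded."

*every dean* is embedded in the adjunct clause *although every dean arrived in the capital*.
Scope out of an adjunct clause is unavailable: QR respects the adjunct-island constraint.
There is no licit LF on which *every dean* c-commands *two scientists*.

No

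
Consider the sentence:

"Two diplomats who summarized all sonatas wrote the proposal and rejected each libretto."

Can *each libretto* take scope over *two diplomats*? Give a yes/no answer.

No

*each libretto* occurs within one conjunct of the coordinate structure (*rejected each libretto*).
QR out of a conjunct would have to apply non-ATB, which the CSC forbids.
So the wide-scope reading for *each libretto* is blocked.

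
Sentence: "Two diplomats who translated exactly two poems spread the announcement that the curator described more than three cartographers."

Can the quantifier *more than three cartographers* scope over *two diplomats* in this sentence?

No

The target quantifier *more than three cartographers* is part of the complex NP *the announcement that the curator described more than three cartographers*.
Noun-complement clauses are scope islands (the Complex NP Constraint): a quantifier inside one cannot scope into the matrix.
There is no licit LF on which *more than three cartographers* c-commands *two diplomats*.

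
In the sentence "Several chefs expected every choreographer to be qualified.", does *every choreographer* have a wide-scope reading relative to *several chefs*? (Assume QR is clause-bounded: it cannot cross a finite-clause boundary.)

Yes

The ECM infinitive is scope-transparent — *every choreographer* is free to raise above *several chefs*.
No island intervenes, so both surface and inverse scope are derivable.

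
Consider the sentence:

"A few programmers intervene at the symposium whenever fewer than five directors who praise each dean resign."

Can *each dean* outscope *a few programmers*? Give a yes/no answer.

No

The DP *each dean* is contained in the relative clause *who praise each dean*, which is itself inside the adjunct *whenever fewer than five directors who praise each dean resign*.
Nested islands: the RC island is itself inside an adjunct island, so wide scope is doubly excluded.
*each dean* is confined to the island and cannot take scope over *a few programmers*.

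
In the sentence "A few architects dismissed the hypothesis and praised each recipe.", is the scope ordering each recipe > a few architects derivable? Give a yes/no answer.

No

*each recipe* occurs within one conjunct of the coordinate structure (*praised each recipe*).
The Coordinate Structure Constraint blocks movement (including QR) out of a single conjunct.
*each recipe* is confined to the island and cannot take scope over *a few architects*.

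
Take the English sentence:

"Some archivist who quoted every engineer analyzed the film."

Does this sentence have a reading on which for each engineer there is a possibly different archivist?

The paraphrase describes the scope ordering *every engineer* > *some archivist*.
The target quantifier *every engineer* is part of the relative clause *who quoted every engineer*.
Quantifiers inside a relative clause are trapped there; the RC boundary blocks QR.
*every engineer* is confined to the island and cannot take scope over *some archivist*.

No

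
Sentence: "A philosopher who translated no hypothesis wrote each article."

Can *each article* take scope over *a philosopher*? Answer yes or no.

Although the sentence contains a relative clause (*who translated no hypothesis*), *each article* is outside it, in the matrix VP.
QR within a single clause is free, so the lower quantifier may take scope over the higher one.

Yes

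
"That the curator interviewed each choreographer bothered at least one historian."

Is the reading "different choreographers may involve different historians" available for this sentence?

No

The paraphrase describes the scope ordering *each choreographer* > *at least one historian*.
*each choreographer* is embedded in the sentential subject *that the curator interviewed each choreographer*.
Subjects — clausal subjects included — are islands for extraction, and QR is no exception.
There is no licit LF on which *each choreographer* c-commands *at least one historian*.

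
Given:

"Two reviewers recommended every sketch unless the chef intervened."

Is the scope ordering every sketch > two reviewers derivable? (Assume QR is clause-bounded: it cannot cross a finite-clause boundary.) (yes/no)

Although there is an adjunct clause, *every sketch* is in the main clause, not inside the adjunct.
No island intervenes, so both surface and inverse scope are derivable.

Yes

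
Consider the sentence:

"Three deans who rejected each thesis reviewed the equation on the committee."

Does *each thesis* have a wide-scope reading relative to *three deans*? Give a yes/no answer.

*each thesis* is embedded in the relative clause *who rejected each thesis*.
Relative clauses block scope extraction: QR cannot target a position outside the modified NP.
So the wide-scope reading for *each thesis* is blocked.

No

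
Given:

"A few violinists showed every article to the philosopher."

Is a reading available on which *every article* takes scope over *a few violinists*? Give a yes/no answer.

Yes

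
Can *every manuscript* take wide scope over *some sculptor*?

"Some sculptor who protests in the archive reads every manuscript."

Yes

*every manuscript* sits in the matrix clause, not in the relative clause on *some sculptor*.
With no island boundary between them, the object can take inverse scope over the subject via ordinary QR within the clause.
The sentence is scopally ambiguous between *some sculptor* > *every manuscript* and *every manuscript* > *some sculptor*.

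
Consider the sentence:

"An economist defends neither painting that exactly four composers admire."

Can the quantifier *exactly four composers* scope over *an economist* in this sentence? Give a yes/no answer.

No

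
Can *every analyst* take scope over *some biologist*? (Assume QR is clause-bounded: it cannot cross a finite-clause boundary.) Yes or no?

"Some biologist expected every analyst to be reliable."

Yes

ECM infinitives lack a CP barrier, so *every analyst* can QR over the matrix subject *some biologist*.
Since no island is crossed, the inverse ordering is licensed alongside surface scope.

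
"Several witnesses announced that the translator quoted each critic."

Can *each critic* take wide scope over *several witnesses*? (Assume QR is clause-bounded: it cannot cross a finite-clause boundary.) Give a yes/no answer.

Structurally, *each critic* is inside the finite complement clause *that the translator quoted each critic*.
With QR restricted to its own tensed clause, the embedded quantifier cannot reach a matrix scope position.
So *each critic* cannot raise high enough to outscope *several witnesses*; only the surface ordering *several witnesses* > *each critic* is available.

No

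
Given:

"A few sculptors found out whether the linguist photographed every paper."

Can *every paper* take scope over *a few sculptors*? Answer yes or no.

The target quantifier *every paper* is part of the embedded question *whether the linguist photographed every paper*.
The wh-island constraint blocks QR out of an embedded interrogative.
The inverse ordering *every paper* > *a few sculptors* is therefore underivable.

No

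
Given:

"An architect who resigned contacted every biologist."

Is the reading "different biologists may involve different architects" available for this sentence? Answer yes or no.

The described interpretation is the *every biologist* > *an architect* scoping.
Although the sentence contains a relative clause (*who resigned*), *every biologist* is outside it, in the matrix VP.
Ordinary QR to a clause-peripheral position gives the wide-scope LF for the lower DP.

Yes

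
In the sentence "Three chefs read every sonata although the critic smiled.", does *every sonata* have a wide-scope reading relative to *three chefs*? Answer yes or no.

Although there is an adjunct clause, *every sonata* is in the main clause, not inside the adjunct.
Nothing blocks QR of the lower DP to a position above the higher one, so inverse scope is available.
So *every sonata* > *three chefs* is among the available readings.

Yes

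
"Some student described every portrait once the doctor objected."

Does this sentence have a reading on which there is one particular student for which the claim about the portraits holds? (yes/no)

Yes

That reading corresponds to *some student* > *every portrait*.
Nothing needs to raise for *some student* > *every portrait*, so no island constraint is at stake.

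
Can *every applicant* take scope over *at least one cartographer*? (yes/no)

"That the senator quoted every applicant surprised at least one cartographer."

*every applicant* is embedded in the sentential subject *that the senator quoted every applicant*.
Subjects — clausal subjects included — are islands for extraction, and QR is no exception.
*every applicant* > *at least one cartographer* would require crossing that boundary, which is illicit.

No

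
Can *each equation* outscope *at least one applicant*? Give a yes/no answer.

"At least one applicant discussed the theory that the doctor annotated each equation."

No

The DP *each equation* is contained in the complex NP *the theory that the doctor annotated each equation*.
The complex NP is opaque for QR — the quantifier is frozen inside the noun's complement.
So the wide-scope reading for *each equation* is blocked.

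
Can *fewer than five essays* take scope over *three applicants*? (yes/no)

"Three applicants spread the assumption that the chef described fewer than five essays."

No

*fewer than five essays* occurs within the complex NP *the assumption that the chef described fewer than five essays*.
The complex NP is opaque for QR — the quantifier is frozen inside the noun's complement.
*fewer than five essays* > *three applicants* would require crossing that boundary, which is illicit.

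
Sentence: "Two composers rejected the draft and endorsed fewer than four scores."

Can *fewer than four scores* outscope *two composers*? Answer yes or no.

No

The target quantifier *fewer than four scores* is part of one conjunct of the coordinate structure (*endorsed fewer than four scores*).
Asymmetric QR out of one conjunct violates the Coordinate Structure Constraint.
Hence only narrow scope for *fewer than four scores* (under *two composers*) survives.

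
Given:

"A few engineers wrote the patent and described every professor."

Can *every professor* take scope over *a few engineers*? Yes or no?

No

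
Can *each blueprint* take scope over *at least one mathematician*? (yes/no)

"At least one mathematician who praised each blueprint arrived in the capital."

No

*each blueprint* is embedded in the relative clause *who praised each blueprint*.
Quantifiers inside a relative clause are trapped there; the RC boundary blocks QR.
So *each blueprint* cannot raise high enough to outscope *at least one mathematician*; only the surface ordering *at least one mathematician* > *each blueprint* is available.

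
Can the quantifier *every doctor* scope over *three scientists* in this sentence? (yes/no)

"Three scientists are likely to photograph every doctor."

Yes

*every doctor* is inside a raising infinitive, which is transparent to QR (no CP barrier), so it behaves as a matrix argument.
Nothing blocks QR of the lower DP to a position above the higher one, so inverse scope is available.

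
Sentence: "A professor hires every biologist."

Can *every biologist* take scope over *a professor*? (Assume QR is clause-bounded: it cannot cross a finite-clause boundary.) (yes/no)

Yes

*a professor* and *every biologist* are co-arguments of the matrix verb, with nothing but a clause-internal boundary between them.
QR within a single clause is free, so the lower quantifier may take scope over the higher one.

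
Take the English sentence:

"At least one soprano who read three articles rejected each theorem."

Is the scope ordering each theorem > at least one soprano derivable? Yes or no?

Yes

*each theorem* is a matrix argument; only *at least one soprano* is modified by the relative clause *who read three articles*, so the RC island is irrelevant to the target quantifier.
Since no island is crossed, the inverse ordering is licensed alongside surface scope.
So *each theorem* > *at least one soprano* is among the available readings.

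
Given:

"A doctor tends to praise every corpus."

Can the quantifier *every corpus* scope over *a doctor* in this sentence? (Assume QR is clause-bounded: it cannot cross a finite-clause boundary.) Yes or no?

*every corpus* is inside a raising infinitive, which is transparent to QR (no CP barrier), so it behaves as a matrix argument.
QR within a single clause is free, so the lower quantifier may take scope over the higher one.

Yes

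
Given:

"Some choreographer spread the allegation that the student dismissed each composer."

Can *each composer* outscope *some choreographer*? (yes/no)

Structurally, *each composer* is inside the complex NP *the allegation that the student dismissed each composer*.
A that-clause complement to a noun is an island; QR cannot cross the NP boundary.
There is no licit LF on which *each composer* c-commands *some choreographer*.

No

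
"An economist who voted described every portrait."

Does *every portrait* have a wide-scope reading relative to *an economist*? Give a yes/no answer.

Yes

The RC *who voted* is an island, but *every portrait* is not inside it — it is the matrix object, a clausemate of *an economist*.
Ordinary QR to a clause-peripheral position gives the wide-scope LF for the lower DP.
Both orderings are possible: *an economist* > *every portrait* and *every portrait* > *an economist*.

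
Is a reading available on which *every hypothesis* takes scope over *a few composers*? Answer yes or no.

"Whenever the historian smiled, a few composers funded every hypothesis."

Yes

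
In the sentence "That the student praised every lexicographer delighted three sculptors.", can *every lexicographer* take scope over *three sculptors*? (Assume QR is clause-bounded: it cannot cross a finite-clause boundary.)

No

*every lexicographer* occurs within the sentential subject *that the student praised every lexicographer*.
The Sentential Subject Constraint rules out raising the quantifier out of the that-clause subject.
*every lexicographer* > *three sculptors* would require crossing that boundary, which is illicit.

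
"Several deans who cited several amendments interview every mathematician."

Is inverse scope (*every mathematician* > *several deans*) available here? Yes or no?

The relative clause *who cited several amendments* modifies *several deans*, but *every mathematician* is not inside that relative clause — it is an argument of the matrix verb.
Since no island is crossed, the inverse ordering is licensed alongside surface scope.
So *every mathematician* > *several deans* is among the available readings.

Yes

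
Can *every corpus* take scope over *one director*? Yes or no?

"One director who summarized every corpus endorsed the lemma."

No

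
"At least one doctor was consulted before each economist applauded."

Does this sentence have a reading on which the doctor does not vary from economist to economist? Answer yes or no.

Yes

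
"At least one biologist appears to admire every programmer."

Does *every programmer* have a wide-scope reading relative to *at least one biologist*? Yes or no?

Raising constructions are monoclausal for scope purposes; *every programmer* is not separated from *at least one biologist* by any island.
QR within a single clause is free, so the lower quantifier may take scope over the higher one.
So *every programmer* > *at least one biologist* is among the available readings.

Yes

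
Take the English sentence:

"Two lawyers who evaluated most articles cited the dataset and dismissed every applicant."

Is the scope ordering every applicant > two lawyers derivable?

The DP *every applicant* is contained in one conjunct of the coordinate structure (*dismissed every applicant*).
A quantifier cannot raise out of one conjunct of a coordination across the whole coordinate structure — the CSC applies to QR.
So *every applicant* cannot raise high enough to outscope *two lawyers*; only the surface ordering *two lawyers* > *every applicant* is available.

No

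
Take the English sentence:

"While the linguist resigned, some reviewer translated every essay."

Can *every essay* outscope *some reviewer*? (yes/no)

Although there is an adjunct clause, *every essay* is in the main clause, not inside the adjunct.
No island intervenes, so both surface and inverse scope are derivable.

Yes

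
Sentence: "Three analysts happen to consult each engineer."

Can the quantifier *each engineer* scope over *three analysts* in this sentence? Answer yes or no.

Yes

Infinitival complements of raising predicates do not block QR; *each engineer* and *three analysts* are effectively clausemates.
Clause-internal QR can adjoin the lower DP above the subject, yielding the inverse reading.
Both orderings are possible: *three analysts* > *each engineer* and *each engineer* > *three analysts*.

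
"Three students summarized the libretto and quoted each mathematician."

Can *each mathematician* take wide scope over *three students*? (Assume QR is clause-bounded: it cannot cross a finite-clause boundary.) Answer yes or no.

*each mathematician* occurs within one conjunct of the coordinate structure (*quoted each mathematician*).
QR out of a conjunct would have to apply non-ATB, which the CSC forbids.
So *each mathematician* cannot raise to a position above *three students*.

No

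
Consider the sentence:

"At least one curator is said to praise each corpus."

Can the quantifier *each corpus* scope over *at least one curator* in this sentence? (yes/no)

Raising constructions are monoclausal for scope purposes; *each corpus* is not separated from *at least one curator* by any island.
Nothing blocks QR of the lower DP to a position above the higher one, so inverse scope is available.

Yes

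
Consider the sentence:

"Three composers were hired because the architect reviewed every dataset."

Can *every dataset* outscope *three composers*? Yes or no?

No

Structurally, *every dataset* is inside the adjunct clause *because the architect reviewed every dataset*.
Adjuncts are opaque for quantifier raising; a quantifier in an adjunct stays inside it.
Hence only narrow scope for *every dataset* (under *three composers*) survives.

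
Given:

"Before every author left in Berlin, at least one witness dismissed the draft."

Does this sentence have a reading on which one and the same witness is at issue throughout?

Yes

The described interpretation is the *at least one witness* > *every author* scoping.
Nothing needs to raise out of an island for *at least one witness* > *every author*: *at least one witness* takes scope from its matrix position over the clause containing *every author*.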